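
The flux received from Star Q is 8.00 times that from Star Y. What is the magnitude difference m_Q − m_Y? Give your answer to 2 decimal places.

m_Q − m_Y = −2.5 log₁₀(F_Q/F_Y) = −2.5 log₁₀(8.00) = −2.5 × (0.903) = -2.258.

-2.26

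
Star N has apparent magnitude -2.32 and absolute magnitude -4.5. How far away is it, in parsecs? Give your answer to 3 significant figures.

27.3 pc

m − M = 5 log₁₀(d/10 pc)
-2.32 − (-4.5) = 2.18 = 5 log₁₀(d/10)
d = 10 × 10^(2.18/5) = 10 × 10^0.436 = 27.29 pc.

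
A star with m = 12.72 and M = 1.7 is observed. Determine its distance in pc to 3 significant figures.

m − M = 5 log₁₀(d/10 pc)
12.72 − (1.7) = 11.02 = 5 log₁₀(d/10)
d = 10 × 10^(11.02/5) = 10 × 10^2.204 = 1600 pc.

1.60×10^3 pc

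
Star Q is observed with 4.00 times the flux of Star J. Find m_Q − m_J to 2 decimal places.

-1.51

m_Q − m_J = −2.5 log₁₀(F_Q/F_J) = −2.5 log₁₀(4.00) = −2.5 × (0.602) = -1.505.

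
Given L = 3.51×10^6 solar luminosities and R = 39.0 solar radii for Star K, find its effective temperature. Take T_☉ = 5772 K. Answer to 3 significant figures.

4.00×10^4 K

T/T_☉ = (L/L_☉)^(1/4) / (R/R_☉)^(1/2)
T = 5772 × (3.51×10^6)^(1/4) / √(39.0) = 5772 × 43.28 / 6.245 = 4.001×10^4 K.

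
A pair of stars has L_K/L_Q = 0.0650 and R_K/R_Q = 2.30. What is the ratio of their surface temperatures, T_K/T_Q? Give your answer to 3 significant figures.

L ∝ R²T⁴ gives T ∝ (L/R²)^(1/4), so
T_K/T_Q = (0.0650 / 2.30²)^(1/4) = (0.01229)^(1/4) = 0.3329.

0.333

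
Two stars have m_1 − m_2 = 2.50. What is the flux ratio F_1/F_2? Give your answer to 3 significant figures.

0.100

F_1/F_2 = 10^(−(m_1 − m_2)/2.5) = 10^(-2.50/2.5) = 10^-1.000 = 0.1000.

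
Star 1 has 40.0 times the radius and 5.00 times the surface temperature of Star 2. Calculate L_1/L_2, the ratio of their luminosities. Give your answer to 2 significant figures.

1.0×10^6

From the Stefan–Boltzmann law, L ∝ R²T⁴, so
L_1/L_2 = (R_1/R_2)² (T_1/T_2)⁴ = (40.0)² × (5.00)⁴ = 1600 × 625.0 = 1.000×10^6.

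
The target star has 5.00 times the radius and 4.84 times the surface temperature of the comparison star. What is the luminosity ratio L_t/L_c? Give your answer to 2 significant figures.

1.4×10^4

From the Stefan–Boltzmann law, L ∝ R²T⁴, so
L_t/L_c = (R_t/R_c)² (T_t/T_c)⁴ = (5.00)² × (4.84)⁴ = 25.00 × 548.8 = 1.372×10^4.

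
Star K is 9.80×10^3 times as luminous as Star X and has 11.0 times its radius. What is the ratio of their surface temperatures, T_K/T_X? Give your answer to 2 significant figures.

3.0

L ∝ R²T⁴ gives T ∝ (L/R²)^(1/4), so
T_K/T_X = (9.80×10^3 / 11.0²)^(1/4) = (80.99)^(1/4) = 3.000.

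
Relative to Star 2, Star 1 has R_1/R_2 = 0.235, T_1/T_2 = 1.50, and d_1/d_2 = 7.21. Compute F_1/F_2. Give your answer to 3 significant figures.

L_1/L_2 = (R_1/R_2)²(T_1/T_2)⁴ = (0.235)² × (1.50)⁴ = 0.2796.
F_1/F_2 = (L_1/L_2)/(d_1/d_2)² = 0.2796 / (7.21)² = 0.005378.

0.00538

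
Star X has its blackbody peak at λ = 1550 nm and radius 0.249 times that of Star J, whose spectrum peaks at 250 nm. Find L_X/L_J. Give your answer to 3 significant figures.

4.20×10^-5

Wien's law gives T ∝ 1/λ_max, so T_X/T_J = λ_J/λ_X = 250/1550 = 0.1613.
Then L ∝ R²T⁴ gives L_X/L_J = (0.249)² × (0.1613)⁴ = 0.06200 × 6.768×10^-4 = 4.196×10^-5.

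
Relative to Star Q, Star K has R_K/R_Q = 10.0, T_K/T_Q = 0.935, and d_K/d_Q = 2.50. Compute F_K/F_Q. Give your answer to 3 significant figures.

12.2

L_K/L_Q = (R_K/R_Q)²(T_K/T_Q)⁴ = (10.0)² × (0.935)⁴ = 76.43.
F_K/F_Q = (L_K/L_Q)/(d_K/d_Q)² = 76.43 / (2.50)² = 12.23.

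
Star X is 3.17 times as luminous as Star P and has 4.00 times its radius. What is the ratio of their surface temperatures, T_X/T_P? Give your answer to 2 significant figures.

0.67

L ∝ R²T⁴ gives T ∝ (L/R²)^(1/4), so
T_X/T_P = (3.17 / 4.00²)^(1/4) = (0.1981)^(1/4) = 0.6672.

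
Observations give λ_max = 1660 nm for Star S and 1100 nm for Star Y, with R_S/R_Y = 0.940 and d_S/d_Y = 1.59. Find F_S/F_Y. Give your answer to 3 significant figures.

Wien's law: T_S/T_Y = λ_Y/λ_S = 1100/1660 = 0.6627.
L_S/L_Y = (R_S/R_Y)²(T_S/T_Y)⁴ = (0.940)²(0.6627)⁴ = 0.1704.
F_S/F_Y = (L_S/L_Y)/(d_S/d_Y)² = 0.1704/(1.59)² = 0.06739.

0.0674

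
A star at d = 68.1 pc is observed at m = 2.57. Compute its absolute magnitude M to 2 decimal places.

M = m − 5 log₁₀(d/10 pc) = 2.57 − 5 log₁₀(68.1/10)
  = 2.57 − 5 × 0.833 = 2.57 − 4.17 = -1.60.

-1.60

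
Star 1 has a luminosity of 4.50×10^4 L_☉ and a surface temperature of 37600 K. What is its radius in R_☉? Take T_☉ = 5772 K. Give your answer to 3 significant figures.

5.00 R_☉

R/R_☉ = √(L/L_☉) / (T/T_☉)² = √(4.50×10^4) / (6.514)²
       = 212.1 / 42.43 = 4.999.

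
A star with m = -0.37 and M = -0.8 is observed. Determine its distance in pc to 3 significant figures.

m − M = 5 log₁₀(d/10 pc)
-0.37 − (-0.8) = 0.43 = 5 log₁₀(d/10)
d = 10 × 10^(0.43/5) = 10 × 10^0.086 = 12.19 pc.

12.2 pc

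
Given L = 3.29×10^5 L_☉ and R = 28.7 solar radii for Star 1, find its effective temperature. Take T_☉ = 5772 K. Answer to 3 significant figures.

T/T_☉ = (L/L_☉)^(1/4) / (R/R_☉)^(1/2)
T = 5772 × (3.29×10^5)^(1/4) / √(28.7) = 5772 × 23.95 / 5.357 = 2.580×10^4 K.

2.58×10^4 K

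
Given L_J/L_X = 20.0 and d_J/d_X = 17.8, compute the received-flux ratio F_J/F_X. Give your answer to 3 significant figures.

0.0631

F = L/(4πd²), so F_J/F_X = (L_J/L_X) / (d_J/d_X)²
= 20.0 / (17.8)² = 20.0 / 316.8 = 0.06312.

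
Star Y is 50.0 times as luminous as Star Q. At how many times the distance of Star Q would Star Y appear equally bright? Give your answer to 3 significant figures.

7.07

Equal flux requires L_Y/d_Y² = L_Q/d_Q², so d_Y/d_Q = √(L_Y/L_Q)
= √(50.0) = 7.071.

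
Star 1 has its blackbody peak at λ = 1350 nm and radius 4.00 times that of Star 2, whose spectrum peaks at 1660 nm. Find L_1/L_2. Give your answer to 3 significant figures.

36.6

Wien's law gives T ∝ 1/λ_max, so T_1/T_2 = λ_2/λ_1 = 1660/1350 = 1.230.
Then L ∝ R²T⁴ gives L_1/L_2 = (4.00)² × (1.230)⁴ = 16.00 × 2.286 = 36.58.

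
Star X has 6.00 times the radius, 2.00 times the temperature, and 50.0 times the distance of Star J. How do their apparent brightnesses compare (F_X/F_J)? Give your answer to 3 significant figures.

0.230

L_X/L_J = (R_X/R_J)²(T_X/T_J)⁴ = (6.00)² × (2.00)⁴ = 576.0.
F_X/F_J = (L_X/L_J)/(d_X/d_J)² = 576.0 / (50.0)² = 0.2304.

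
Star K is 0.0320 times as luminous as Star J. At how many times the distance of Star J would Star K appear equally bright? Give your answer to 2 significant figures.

0.18

Equal flux requires L_K/d_K² = L_J/d_J², so d_K/d_J = √(L_K/L_J)
= √(0.0320) = 0.1789.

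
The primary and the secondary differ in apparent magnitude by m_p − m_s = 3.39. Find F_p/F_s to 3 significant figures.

F_p/F_s = 10^(−(m_p − m_s)/2.5) = 10^(-3.39/2.5) = 10^-1.356 = 0.04406.

0.0441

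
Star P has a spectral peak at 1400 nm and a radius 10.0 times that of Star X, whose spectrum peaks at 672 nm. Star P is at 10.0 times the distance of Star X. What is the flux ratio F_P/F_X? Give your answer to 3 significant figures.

0.0531

Wien's law: T_P/T_X = λ_X/λ_P = 672/1400 = 0.4800.
L_P/L_X = (R_P/R_X)²(T_P/T_X)⁴ = (10.0)²(0.4800)⁴ = 5.308.
F_P/F_X = (L_P/L_X)/(d_P/d_X)² = 5.308/(10.0)² = 0.05308.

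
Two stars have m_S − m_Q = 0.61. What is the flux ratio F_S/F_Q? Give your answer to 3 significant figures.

0.570

F_S/F_Q = 10^(−(m_S − m_Q)/2.5) = 10^(-0.61/2.5) = 10^-0.244 = 0.5702.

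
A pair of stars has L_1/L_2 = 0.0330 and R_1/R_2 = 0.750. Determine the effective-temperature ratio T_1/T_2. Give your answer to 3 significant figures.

L ∝ R²T⁴ gives T ∝ (L/R²)^(1/4), so
T_1/T_2 = (0.0330 / 0.750²)^(1/4) = (0.05867)^(1/4) = 0.4922.

0.492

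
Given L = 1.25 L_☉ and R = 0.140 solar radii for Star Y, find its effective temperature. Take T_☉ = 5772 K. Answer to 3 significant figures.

T/T_☉ = (L/L_☉)^(1/4) / (R/R_☉)^(1/2)
T = 5772 × (1.25)^(1/4) / √(0.140) = 5772 × 1.057 / 0.3742 = 1.631×10^4 K.

1.63×10^4 K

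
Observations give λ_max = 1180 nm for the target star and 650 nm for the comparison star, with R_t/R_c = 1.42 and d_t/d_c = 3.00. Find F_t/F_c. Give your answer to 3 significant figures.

Wien's law: T_t/T_c = λ_c/λ_t = 650/1180 = 0.5508.
L_t/L_c = (R_t/R_c)²(T_t/T_c)⁴ = (1.42)²(0.5508)⁴ = 0.1857.
F_t/F_c = (L_t/L_c)/(d_t/d_c)² = 0.1857/(3.00)² = 0.02063.

0.0206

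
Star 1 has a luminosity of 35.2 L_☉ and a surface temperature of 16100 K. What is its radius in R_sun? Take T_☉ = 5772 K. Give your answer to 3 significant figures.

0.763 R_sun

R/R_☉ = √(L/L_☉) / (T/T_☉)² = √(35.2) / (2.789)²
       = 5.933 / 7.780 = 0.7626.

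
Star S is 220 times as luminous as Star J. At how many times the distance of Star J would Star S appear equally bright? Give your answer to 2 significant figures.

15

Equal flux requires L_S/d_S² = L_J/d_J², so d_S/d_J = √(L_S/L_J)
= √(220) = 14.83.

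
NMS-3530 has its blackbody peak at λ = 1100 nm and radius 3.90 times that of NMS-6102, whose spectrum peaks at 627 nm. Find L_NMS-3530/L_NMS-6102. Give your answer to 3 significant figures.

Wien's law gives T ∝ 1/λ_max, so T_NMS-3530/T_NMS-6102 = λ_NMS-6102/λ_NMS-3530 = 627/1100 = 0.5700.
Then L ∝ R²T⁴ gives L_NMS-3530/L_NMS-6102 = (3.90)² × (0.5700)⁴ = 15.21 × 0.1056 = 1.606.

1.61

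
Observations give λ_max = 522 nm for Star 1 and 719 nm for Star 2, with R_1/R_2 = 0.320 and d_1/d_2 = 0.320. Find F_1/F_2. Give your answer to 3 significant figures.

3.60

Wien's law: T_1/T_2 = λ_2/λ_1 = 719/522 = 1.377.
L_1/L_2 = (R_1/R_2)²(T_1/T_2)⁴ = (0.320)²(1.377)⁴ = 0.3686.
F_1/F_2 = (L_1/L_2)/(d_1/d_2)² = 0.3686/(0.320)² = 3.599.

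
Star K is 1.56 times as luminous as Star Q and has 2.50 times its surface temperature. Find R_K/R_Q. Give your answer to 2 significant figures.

L ∝ R²T⁴ gives R ∝ √L / T², so
R_K/R_Q = √(1.56) / (2.50)² = 1.249 / 6.250 = 0.1998.

0.20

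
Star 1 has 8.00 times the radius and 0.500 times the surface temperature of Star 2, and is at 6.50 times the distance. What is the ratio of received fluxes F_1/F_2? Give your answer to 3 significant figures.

L_1/L_2 = (R_1/R_2)²(T_1/T_2)⁴ = (8.00)² × (0.500)⁴ = 4.000.
F_1/F_2 = (L_1/L_2)/(d_1/d_2)² = 4.000 / (6.50)² = 0.09467.

0.0947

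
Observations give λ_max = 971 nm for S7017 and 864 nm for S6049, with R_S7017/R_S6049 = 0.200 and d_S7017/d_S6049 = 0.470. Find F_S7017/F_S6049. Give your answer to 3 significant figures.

0.114

Wien's law: T_S7017/T_S6049 = λ_S6049/λ_S7017 = 864/971 = 0.8898.
L_S7017/L_S6049 = (R_S7017/R_S6049)²(T_S7017/T_S6049)⁴ = (0.200)²(0.8898)⁴ = 0.02507.
F_S7017/F_S6049 = (L_S7017/L_S6049)/(d_S7017/d_S6049)² = 0.02507/(0.470)² = 0.1135.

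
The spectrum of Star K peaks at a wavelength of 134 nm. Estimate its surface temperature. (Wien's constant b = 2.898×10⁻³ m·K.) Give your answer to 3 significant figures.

T = b/λ_max = 2.898×10⁻³ / (134×10⁻⁹) = 2.163×10^4 K.

2.16×10^4 K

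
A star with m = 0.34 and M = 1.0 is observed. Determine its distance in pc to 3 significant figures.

7.38 pc

m − M = 5 log₁₀(d/10 pc)
0.34 − (1.0) = -0.66 = 5 log₁₀(d/10)
d = 10 × 10^(-0.66/5) = 10 × 10^-0.132 = 7.379 pc.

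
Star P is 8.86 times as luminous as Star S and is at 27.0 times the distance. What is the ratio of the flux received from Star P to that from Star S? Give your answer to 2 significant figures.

0.012

F = L/(4πd²), so F_P/F_S = (L_P/L_S) / (d_P/d_S)²
= 8.86 / (27.0)² = 8.86 / 729.0 = 0.01215.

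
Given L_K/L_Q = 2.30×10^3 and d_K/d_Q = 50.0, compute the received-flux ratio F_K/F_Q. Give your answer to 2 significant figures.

F = L/(4πd²), so F_K/F_Q = (L_K/L_Q) / (d_K/d_Q)²
= 2.30×10^3 / (50.0)² = 2.30×10^3 / 2500 = 0.9200.

0.92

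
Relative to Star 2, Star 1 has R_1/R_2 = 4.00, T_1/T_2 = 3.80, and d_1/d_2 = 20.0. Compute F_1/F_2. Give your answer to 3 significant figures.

L_1/L_2 = (R_1/R_2)²(T_1/T_2)⁴ = (4.00)² × (3.80)⁴ = 3336.
F_1/F_2 = (L_1/L_2)/(d_1/d_2)² = 3336 / (20.0)² = 8.341.

8.34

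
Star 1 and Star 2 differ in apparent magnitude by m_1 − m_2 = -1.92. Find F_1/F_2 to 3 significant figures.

5.86

F_1/F_2 = 10^(−(m_1 − m_2)/2.5) = 10^(1.92/2.5) = 10^0.768 = 5.861.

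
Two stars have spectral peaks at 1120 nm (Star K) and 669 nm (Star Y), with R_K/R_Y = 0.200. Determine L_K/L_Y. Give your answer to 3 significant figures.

0.00509

Wien's law gives T ∝ 1/λ_max, so T_K/T_Y = λ_Y/λ_K = 669/1120 = 0.5973.
Then L ∝ R²T⁴ gives L_K/L_Y = (0.200)² × (0.5973)⁴ = 0.04000 × 0.1273 = 0.005092.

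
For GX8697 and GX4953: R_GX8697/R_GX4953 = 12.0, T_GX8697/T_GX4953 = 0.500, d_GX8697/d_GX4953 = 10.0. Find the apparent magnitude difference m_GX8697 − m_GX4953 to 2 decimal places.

2.61

L_GX8697/L_GX4953 = (12.0)²(0.500)⁴ = 9.000.
F_GX8697/F_GX4953 = (L_GX8697/L_GX4953)/(d_GX8697/d_GX4953)² = 9.000/100.0 = 0.09000.
m_GX8697 − m_GX4953 = −2.5 log₁₀(0.09000) = 2.61.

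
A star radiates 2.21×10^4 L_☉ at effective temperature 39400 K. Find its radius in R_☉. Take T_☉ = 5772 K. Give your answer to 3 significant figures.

R/R_☉ = √(L/L_☉) / (T/T_☉)² = √(2.21×10^4) / (6.826)²
       = 148.7 / 46.60 = 3.190.

3.19 R_☉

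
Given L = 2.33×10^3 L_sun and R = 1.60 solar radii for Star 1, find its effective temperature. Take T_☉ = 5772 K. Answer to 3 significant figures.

T/T_☉ = (L/L_☉)^(1/4) / (R/R_☉)^(1/2)
T = 5772 × (2.33×10^3)^(1/4) / √(1.60) = 5772 × 6.948 / 1.265 = 3.170×10^4 K.

3.17×10^4 K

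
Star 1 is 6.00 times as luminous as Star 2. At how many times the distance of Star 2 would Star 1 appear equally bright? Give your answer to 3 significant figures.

2.45

Equal flux requires L_1/d_1² = L_2/d_2², so d_1/d_2 = √(L_1/L_2)
= √(6.00) = 2.449.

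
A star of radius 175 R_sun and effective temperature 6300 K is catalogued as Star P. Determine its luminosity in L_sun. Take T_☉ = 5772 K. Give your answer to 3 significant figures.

4.35×10^4 L_sun

L/L_☉ = (R/R_☉)² (T/T_☉)⁴ = (175)² × (6300/5772)⁴
       = 3.062×10^4 × (1.091)⁴ = 3.062×10^4 × 1.419 = 4.346×10^4.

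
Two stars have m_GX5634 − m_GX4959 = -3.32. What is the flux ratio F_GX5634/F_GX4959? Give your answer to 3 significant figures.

21.3

F_GX5634/F_GX4959 = 10^(−(m_GX5634 − m_GX4959)/2.5) = 10^(3.32/2.5) = 10^1.328 = 21.28.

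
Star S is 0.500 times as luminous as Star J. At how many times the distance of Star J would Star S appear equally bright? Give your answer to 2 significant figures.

0.71

Equal flux requires L_S/d_S² = L_J/d_J², so d_S/d_J = √(L_S/L_J)
= √(0.500) = 0.7071.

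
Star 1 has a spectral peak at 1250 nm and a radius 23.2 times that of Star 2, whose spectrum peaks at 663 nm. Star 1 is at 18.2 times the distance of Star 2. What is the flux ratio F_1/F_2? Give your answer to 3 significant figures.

0.129

Wien's law: T_1/T_2 = λ_2/λ_1 = 663/1250 = 0.5304.
L_1/L_2 = (R_1/R_2)²(T_1/T_2)⁴ = (23.2)²(0.5304)⁴ = 42.60.
F_1/F_2 = (L_1/L_2)/(d_1/d_2)² = 42.60/(18.2)² = 0.1286.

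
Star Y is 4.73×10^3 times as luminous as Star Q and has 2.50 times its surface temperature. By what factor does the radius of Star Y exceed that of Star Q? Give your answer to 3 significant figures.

L ∝ R²T⁴ gives R ∝ √L / T², so
R_Y/R_Q = √(4.73×10^3) / (2.50)² = 68.77 / 6.250 = 11.00.

11.0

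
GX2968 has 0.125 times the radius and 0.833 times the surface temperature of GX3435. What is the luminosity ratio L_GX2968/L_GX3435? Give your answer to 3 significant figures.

0.00752

From the Stefan–Boltzmann law, L ∝ R²T⁴, so
L_GX2968/L_GX3435 = (R_GX2968/R_GX3435)² (T_GX2968/T_GX3435)⁴ = (0.125)² × (0.833)⁴ = 0.01562 × 0.4815 = 0.007523.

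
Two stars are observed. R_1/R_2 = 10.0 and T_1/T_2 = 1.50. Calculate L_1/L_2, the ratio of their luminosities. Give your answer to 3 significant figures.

506

From the Stefan–Boltzmann law, L ∝ R²T⁴, so
L_1/L_2 = (R_1/R_2)² (T_1/T_2)⁴ = (10.0)² × (1.50)⁴ = 100.0 × 5.062 = 506.2.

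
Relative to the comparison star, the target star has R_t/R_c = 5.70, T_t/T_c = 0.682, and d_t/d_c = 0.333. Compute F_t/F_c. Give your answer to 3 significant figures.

63.4

L_t/L_c = (R_t/R_c)²(T_t/T_c)⁴ = (5.70)² × (0.682)⁴ = 7.029.
F_t/F_c = (L_t/L_c)/(d_t/d_c)² = 7.029 / (0.333)² = 63.39.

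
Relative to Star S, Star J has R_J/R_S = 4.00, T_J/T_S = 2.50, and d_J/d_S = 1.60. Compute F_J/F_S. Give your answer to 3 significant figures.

244

L_J/L_S = (R_J/R_S)²(T_J/T_S)⁴ = (4.00)² × (2.50)⁴ = 625.0.
F_J/F_S = (L_J/L_S)/(d_J/d_S)² = 625.0 / (1.60)² = 244.1.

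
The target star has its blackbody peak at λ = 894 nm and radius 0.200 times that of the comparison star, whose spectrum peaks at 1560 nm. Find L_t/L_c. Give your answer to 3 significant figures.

0.371

Wien's law gives T ∝ 1/λ_max, so T_t/T_c = λ_c/λ_t = 1560/894 = 1.745.
Then L ∝ R²T⁴ gives L_t/L_c = (0.200)² × (1.745)⁴ = 0.04000 × 9.271 = 0.3709.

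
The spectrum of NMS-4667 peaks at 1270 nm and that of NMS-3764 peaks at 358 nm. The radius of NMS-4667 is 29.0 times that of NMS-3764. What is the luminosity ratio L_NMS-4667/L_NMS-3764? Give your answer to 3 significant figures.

5.31

Wien's law gives T ∝ 1/λ_max, so T_NMS-4667/T_NMS-3764 = λ_NMS-3764/λ_NMS-4667 = 358/1270 = 0.2819.
Then L ∝ R²T⁴ gives L_NMS-4667/L_NMS-3764 = (29.0)² × (0.2819)⁴ = 841.0 × 0.006314 = 5.310.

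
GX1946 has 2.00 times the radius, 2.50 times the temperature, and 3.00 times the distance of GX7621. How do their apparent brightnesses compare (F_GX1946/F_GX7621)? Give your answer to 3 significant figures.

L_GX1946/L_GX7621 = (R_GX1946/R_GX7621)²(T_GX1946/T_GX7621)⁴ = (2.00)² × (2.50)⁴ = 156.2.
F_GX1946/F_GX7621 = (L_GX1946/L_GX7621)/(d_GX1946/d_GX7621)² = 156.2 / (3.00)² = 17.36.

17.4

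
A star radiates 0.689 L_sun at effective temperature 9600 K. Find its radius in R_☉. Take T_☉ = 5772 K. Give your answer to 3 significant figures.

R/R_☉ = √(L/L_☉) / (T/T_☉)² = √(0.689) / (1.663)²
       = 0.8301 / 2.766 = 0.3001.

0.300 R_☉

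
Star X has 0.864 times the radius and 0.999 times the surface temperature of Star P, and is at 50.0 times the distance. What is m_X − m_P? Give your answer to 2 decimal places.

8.82

L_X/L_P = (0.864)²(0.999)⁴ = 0.7435.
F_X/F_P = (L_X/L_P)/(d_X/d_P)² = 0.7435/2500 = 2.974×10^-4.
m_X − m_P = −2.5 log₁₀(2.974×10^-4) = 8.82.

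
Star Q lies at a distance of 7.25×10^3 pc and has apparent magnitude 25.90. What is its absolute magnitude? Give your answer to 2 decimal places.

11.60

M = m − 5 log₁₀(d/10 pc) = 25.90 − 5 log₁₀(7.25×10^3/10)
  = 25.90 − 5 × 2.860 = 25.90 − 14.30 = 11.60.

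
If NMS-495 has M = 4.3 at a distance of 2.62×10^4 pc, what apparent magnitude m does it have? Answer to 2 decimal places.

m = M + 5 log₁₀(d/10 pc) = 4.3 + 5 log₁₀(2.62×10^4/10)
  = 4.3 + 5 × 3.418 = 4.3 + 17.09 = 21.39.

21.39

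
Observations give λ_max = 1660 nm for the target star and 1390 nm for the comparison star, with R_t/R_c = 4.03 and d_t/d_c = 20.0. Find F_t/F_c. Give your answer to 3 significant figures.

0.0200

Wien's law: T_t/T_c = λ_c/λ_t = 1390/1660 = 0.8373.
L_t/L_c = (R_t/R_c)²(T_t/T_c)⁴ = (4.03)²(0.8373)⁴ = 7.984.
F_t/F_c = (L_t/L_c)/(d_t/d_c)² = 7.984/(20.0)² = 0.01996.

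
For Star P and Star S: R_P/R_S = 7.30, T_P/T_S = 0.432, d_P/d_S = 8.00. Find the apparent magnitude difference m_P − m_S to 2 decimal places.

L_P/L_S = (7.30)²(0.432)⁴ = 1.856.
F_P/F_S = (L_P/L_S)/(d_P/d_S)² = 1.856/64.00 = 0.02900.
m_P − m_S = −2.5 log₁₀(0.02900) = 3.84.

3.84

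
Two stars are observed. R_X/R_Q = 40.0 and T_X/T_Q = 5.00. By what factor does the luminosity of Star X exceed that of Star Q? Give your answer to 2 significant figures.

From the Stefan–Boltzmann law, L ∝ R²T⁴, so
L_X/L_Q = (R_X/R_Q)² (T_X/T_Q)⁴ = (40.0)² × (5.00)⁴ = 1600 × 625.0 = 1.000×10^6.

1.0×10^6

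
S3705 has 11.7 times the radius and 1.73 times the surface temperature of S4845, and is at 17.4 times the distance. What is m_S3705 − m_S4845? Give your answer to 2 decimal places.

-1.52

L_S3705/L_S4845 = (11.7)²(1.73)⁴ = 1226.
F_S3705/F_S4845 = (L_S3705/L_S4845)/(d_S3705/d_S4845)² = 1226/302.8 = 4.050.
m_S3705 − m_S4845 = −2.5 log₁₀(4.050) = -1.52.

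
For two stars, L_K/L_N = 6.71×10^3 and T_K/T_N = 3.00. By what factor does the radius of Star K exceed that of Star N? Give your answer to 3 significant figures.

L ∝ R²T⁴ gives R ∝ √L / T², so
R_K/R_N = √(6.71×10^3) / (3.00)² = 81.91 / 9.000 = 9.102.

9.10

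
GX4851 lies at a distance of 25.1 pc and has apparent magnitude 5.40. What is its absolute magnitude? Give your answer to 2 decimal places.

M = m − 5 log₁₀(d/10 pc) = 5.40 − 5 log₁₀(25.1/10)
  = 5.40 − 5 × 0.400 = 5.40 − 2.00 = 3.40.

3.40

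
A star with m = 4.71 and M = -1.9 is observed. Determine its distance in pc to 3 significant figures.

210 pc

m − M = 5 log₁₀(d/10 pc)
4.71 − (-1.9) = 6.61 = 5 log₁₀(d/10)
d = 10 × 10^(6.61/5) = 10 × 10^1.322 = 209.9 pc.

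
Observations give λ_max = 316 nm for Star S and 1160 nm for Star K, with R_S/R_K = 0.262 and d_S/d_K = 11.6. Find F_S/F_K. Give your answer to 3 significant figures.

0.0926

Wien's law: T_S/T_K = λ_K/λ_S = 1160/316 = 3.671.
L_S/L_K = (R_S/R_K)²(T_S/T_K)⁴ = (0.262)²(3.671)⁴ = 12.46.
F_S/F_K = (L_S/L_K)/(d_S/d_K)² = 12.46/(11.6)² = 0.09263.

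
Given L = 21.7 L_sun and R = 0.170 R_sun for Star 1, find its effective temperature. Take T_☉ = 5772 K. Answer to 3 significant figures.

3.02×10^4 K

T/T_☉ = (L/L_☉)^(1/4) / (R/R_☉)^(1/2)
T = 5772 × (21.7)^(1/4) / √(0.170) = 5772 × 2.158 / 0.4123 = 3.021×10^4 K.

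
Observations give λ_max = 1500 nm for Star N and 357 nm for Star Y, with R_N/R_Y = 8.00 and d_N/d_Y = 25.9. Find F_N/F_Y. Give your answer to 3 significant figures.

3.06×10^-4

Wien's law: T_N/T_Y = λ_Y/λ_N = 357/1500 = 0.2380.
L_N/L_Y = (R_N/R_Y)²(T_N/T_Y)⁴ = (8.00)²(0.2380)⁴ = 0.2053.
F_N/F_Y = (L_N/L_Y)/(d_N/d_Y)² = 0.2053/(25.9)² = 3.061×10^-4.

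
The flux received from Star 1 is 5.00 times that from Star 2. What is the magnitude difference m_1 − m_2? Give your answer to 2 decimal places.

-1.75

m_1 − m_2 = −2.5 log₁₀(F_1/F_2) = −2.5 log₁₀(5.00) = −2.5 × (0.699) = -1.747.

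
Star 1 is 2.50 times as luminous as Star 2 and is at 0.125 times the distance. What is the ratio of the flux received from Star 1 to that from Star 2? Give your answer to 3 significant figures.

F = L/(4πd²), so F_1/F_2 = (L_1/L_2) / (d_1/d_2)²
= 2.50 / (0.125)² = 2.50 / 0.01562 = 160.0.

160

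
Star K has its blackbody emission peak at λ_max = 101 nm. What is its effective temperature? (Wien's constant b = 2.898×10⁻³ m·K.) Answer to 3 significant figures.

T = b/λ_max = 2.898×10⁻³ / (101×10⁻⁹) = 2.869×10^4 K.

2.87×10^4 K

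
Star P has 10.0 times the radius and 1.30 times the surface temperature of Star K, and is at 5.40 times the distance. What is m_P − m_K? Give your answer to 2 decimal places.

-2.48

L_P/L_K = (10.0)²(1.30)⁴ = 285.6.
F_P/F_K = (L_P/L_K)/(d_P/d_K)² = 285.6/29.16 = 9.795.
m_P − m_K = −2.5 log₁₀(9.795) = -2.48.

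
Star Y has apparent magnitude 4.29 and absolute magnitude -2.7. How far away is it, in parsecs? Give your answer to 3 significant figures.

250 pc

m − M = 5 log₁₀(d/10 pc)
4.29 − (-2.7) = 6.99 = 5 log₁₀(d/10)
d = 10 × 10^(6.99/5) = 10 × 10^1.398 = 250.0 pc.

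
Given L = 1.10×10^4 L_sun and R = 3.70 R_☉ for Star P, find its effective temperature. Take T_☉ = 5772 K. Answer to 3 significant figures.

T/T_☉ = (L/L_☉)^(1/4) / (R/R_☉)^(1/2)
T = 5772 × (1.10×10^4)^(1/4) / √(3.70) = 5772 × 10.24 / 1.924 = 3.073×10^4 K.

3.07×10^4 K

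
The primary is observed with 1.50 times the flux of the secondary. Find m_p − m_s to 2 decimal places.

-0.44

m_p − m_s = −2.5 log₁₀(F_p/F_s) = −2.5 log₁₀(1.50) = −2.5 × (0.176) = -0.440.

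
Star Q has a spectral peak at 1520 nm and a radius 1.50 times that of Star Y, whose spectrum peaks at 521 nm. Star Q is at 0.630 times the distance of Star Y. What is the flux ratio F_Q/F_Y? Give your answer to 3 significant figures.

0.0782

Wien's law: T_Q/T_Y = λ_Y/λ_Q = 521/1520 = 0.3428.
L_Q/L_Y = (R_Q/R_Y)²(T_Q/T_Y)⁴ = (1.50)²(0.3428)⁴ = 0.03106.
F_Q/F_Y = (L_Q/L_Y)/(d_Q/d_Y)² = 0.03106/(0.630)² = 0.07825.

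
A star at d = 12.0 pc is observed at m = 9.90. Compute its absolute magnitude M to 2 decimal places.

M = m − 5 log₁₀(d/10 pc) = 9.90 − 5 log₁₀(12.0/10)
  = 9.90 − 5 × 0.079 = 9.90 − 0.40 = 9.50.

9.50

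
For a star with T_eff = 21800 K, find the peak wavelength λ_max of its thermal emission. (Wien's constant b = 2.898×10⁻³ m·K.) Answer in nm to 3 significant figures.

λ_max = b/T = 2.898×10⁻³ / 21800 = 1.33×10^-7 m = 132.9 nm.

133 nm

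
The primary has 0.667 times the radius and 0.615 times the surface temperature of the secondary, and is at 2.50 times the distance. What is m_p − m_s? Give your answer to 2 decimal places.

L_p/L_s = (0.667)²(0.615)⁴ = 0.06364.
F_p/F_s = (L_p/L_s)/(d_p/d_s)² = 0.06364/6.250 = 0.01018.
m_p − m_s = −2.5 log₁₀(0.01018) = 4.98.

4.98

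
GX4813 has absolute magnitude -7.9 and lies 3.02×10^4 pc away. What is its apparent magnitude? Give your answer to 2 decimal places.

m = M + 5 log₁₀(d/10 pc) = -7.9 + 5 log₁₀(3.02×10^4/10)
  = -7.9 + 5 × 3.480 = -7.9 + 17.40 = 9.50.

9.50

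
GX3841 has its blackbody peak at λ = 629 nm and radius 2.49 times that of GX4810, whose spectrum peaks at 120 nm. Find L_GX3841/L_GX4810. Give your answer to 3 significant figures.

0.00821

Wien's law gives T ∝ 1/λ_max, so T_GX3841/T_GX4810 = λ_GX4810/λ_GX3841 = 120/629 = 0.1908.
Then L ∝ R²T⁴ gives L_GX3841/L_GX4810 = (2.49)² × (0.1908)⁴ = 6.200 × 0.001325 = 0.008213.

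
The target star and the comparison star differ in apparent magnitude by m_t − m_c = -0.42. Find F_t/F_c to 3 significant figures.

F_t/F_c = 10^(−(m_t − m_c)/2.5) = 10^(0.42/2.5) = 10^0.168 = 1.472.

1.47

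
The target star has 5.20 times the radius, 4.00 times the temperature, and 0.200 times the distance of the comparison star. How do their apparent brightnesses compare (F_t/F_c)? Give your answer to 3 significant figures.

L_t/L_c = (R_t/R_c)²(T_t/T_c)⁴ = (5.20)² × (4.00)⁴ = 6922.
F_t/F_c = (L_t/L_c)/(d_t/d_c)² = 6922 / (0.200)² = 1.731×10^5.

1.73×10^5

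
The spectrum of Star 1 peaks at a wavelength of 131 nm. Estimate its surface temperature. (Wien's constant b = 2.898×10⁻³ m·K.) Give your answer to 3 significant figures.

2.21×10^4 K

T = b/λ_max = 2.898×10⁻³ / (131×10⁻⁹) = 2.212×10^4 K.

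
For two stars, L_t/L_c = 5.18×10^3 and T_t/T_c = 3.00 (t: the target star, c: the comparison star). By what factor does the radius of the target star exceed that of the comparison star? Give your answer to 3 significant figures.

L ∝ R²T⁴ gives R ∝ √L / T², so
R_t/R_c = √(5.18×10^3) / (3.00)² = 71.97 / 9.000 = 7.997.

8.00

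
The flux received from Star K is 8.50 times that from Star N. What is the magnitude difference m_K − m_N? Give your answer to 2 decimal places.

m_K − m_N = −2.5 log₁₀(F_K/F_N) = −2.5 log₁₀(8.50) = −2.5 × (0.929) = -2.324.

-2.32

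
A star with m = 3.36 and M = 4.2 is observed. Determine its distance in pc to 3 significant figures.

6.79 pc

m − M = 5 log₁₀(d/10 pc)
3.36 − (4.2) = -0.84 = 5 log₁₀(d/10)
d = 10 × 10^(-0.84/5) = 10 × 10^-0.168 = 6.792 pc.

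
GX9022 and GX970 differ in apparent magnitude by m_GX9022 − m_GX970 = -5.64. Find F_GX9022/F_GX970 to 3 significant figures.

180

F_GX9022/F_GX970 = 10^(−(m_GX9022 − m_GX970)/2.5) = 10^(5.64/2.5) = 10^2.256 = 180.3.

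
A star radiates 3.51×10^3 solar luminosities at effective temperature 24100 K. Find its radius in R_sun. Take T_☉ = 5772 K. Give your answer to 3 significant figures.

R/R_☉ = √(L/L_☉) / (T/T_☉)² = √(3.51×10^3) / (4.175)²
       = 59.25 / 17.43 = 3.398.

3.40 R_sun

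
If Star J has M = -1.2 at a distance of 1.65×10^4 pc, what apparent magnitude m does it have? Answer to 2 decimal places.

14.89

m = M + 5 log₁₀(d/10 pc) = -1.2 + 5 log₁₀(1.65×10^4/10)
  = -1.2 + 5 × 3.217 = -1.2 + 16.09 = 14.89.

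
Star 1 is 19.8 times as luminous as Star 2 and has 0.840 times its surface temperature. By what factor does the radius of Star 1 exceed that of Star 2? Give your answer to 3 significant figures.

6.31

L ∝ R²T⁴ gives R ∝ √L / T², so
R_1/R_2 = √(19.8) / (0.840)² = 4.450 / 0.7056 = 6.306.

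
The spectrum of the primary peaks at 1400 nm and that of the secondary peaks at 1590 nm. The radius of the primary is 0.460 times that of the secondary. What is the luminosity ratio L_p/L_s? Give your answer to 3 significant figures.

0.352

Wien's law gives T ∝ 1/λ_max, so T_p/T_s = λ_s/λ_p = 1590/1400 = 1.136.
Then L ∝ R²T⁴ gives L_p/L_s = (0.460)² × (1.136)⁴ = 0.2116 × 1.664 = 0.3520.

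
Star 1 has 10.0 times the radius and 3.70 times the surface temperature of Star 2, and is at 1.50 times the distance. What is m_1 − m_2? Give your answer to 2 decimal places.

L_1/L_2 = (10.0)²(3.70)⁴ = 1.874×10^4.
F_1/F_2 = (L_1/L_2)/(d_1/d_2)² = 1.874×10^4/2.250 = 8330.
m_1 − m_2 = −2.5 log₁₀(8330) = -9.80.

-9.80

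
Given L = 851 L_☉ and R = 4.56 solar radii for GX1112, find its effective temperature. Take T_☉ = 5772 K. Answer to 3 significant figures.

1.46×10^4 K

T/T_☉ = (L/L_☉)^(1/4) / (R/R_☉)^(1/2)
T = 5772 × (851)^(1/4) / √(4.56) = 5772 × 5.401 / 2.135 = 1.460×10^4 K.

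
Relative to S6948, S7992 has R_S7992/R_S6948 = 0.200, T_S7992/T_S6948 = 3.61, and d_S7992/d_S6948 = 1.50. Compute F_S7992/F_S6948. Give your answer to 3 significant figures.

L_S7992/L_S6948 = (R_S7992/R_S6948)²(T_S7992/T_S6948)⁴ = (0.200)² × (3.61)⁴ = 6.793.
F_S7992/F_S6948 = (L_S7992/L_S6948)/(d_S7992/d_S6948)² = 6.793 / (1.50)² = 3.019.

3.02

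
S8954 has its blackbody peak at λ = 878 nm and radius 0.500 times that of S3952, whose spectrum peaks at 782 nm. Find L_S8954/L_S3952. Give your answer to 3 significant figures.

0.157

Wien's law gives T ∝ 1/λ_max, so T_S8954/T_S3952 = λ_S3952/λ_S8954 = 782/878 = 0.8907.
Then L ∝ R²T⁴ gives L_S8954/L_S3952 = (0.500)² × (0.8907)⁴ = 0.2500 × 0.6293 = 0.1573.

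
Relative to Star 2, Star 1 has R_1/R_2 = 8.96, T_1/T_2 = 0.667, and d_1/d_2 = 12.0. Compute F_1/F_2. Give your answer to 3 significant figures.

L_1/L_2 = (R_1/R_2)²(T_1/T_2)⁴ = (8.96)² × (0.667)⁴ = 15.89.
F_1/F_2 = (L_1/L_2)/(d_1/d_2)² = 15.89 / (12.0)² = 0.1103.

0.110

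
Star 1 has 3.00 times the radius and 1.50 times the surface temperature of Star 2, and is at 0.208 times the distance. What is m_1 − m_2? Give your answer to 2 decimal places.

L_1/L_2 = (3.00)²(1.50)⁴ = 45.56.
F_1/F_2 = (L_1/L_2)/(d_1/d_2)² = 45.56/0.04326 = 1053.
m_1 − m_2 = −2.5 log₁₀(1053) = -7.56.

-7.56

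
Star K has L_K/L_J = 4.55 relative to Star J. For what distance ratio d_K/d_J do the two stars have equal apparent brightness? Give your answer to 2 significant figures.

2.1

Equal flux requires L_K/d_K² = L_J/d_J², so d_K/d_J = √(L_K/L_J)
= √(4.55) = 2.133.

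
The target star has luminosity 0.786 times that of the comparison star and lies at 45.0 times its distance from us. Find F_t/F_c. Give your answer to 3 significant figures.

F = L/(4πd²), so F_t/F_c = (L_t/L_c) / (d_t/d_c)²
= 0.786 / (45.0)² = 0.786 / 2025 = 3.881×10^-4.

3.88×10^-4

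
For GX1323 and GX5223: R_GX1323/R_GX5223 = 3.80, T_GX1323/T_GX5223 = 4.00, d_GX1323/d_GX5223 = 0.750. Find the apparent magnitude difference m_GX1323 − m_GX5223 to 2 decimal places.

L_GX1323/L_GX5223 = (3.80)²(4.00)⁴ = 3697.
F_GX1323/F_GX5223 = (L_GX1323/L_GX5223)/(d_GX1323/d_GX5223)² = 3697/0.5625 = 6572.
m_GX1323 − m_GX5223 = −2.5 log₁₀(6572) = -9.54.

-9.54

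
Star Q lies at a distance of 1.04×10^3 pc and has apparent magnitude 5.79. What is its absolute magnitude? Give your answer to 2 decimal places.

M = m − 5 log₁₀(d/10 pc) = 5.79 − 5 log₁₀(1.04×10^3/10)
  = 5.79 − 5 × 2.017 = 5.79 − 10.09 = -4.30.

-4.30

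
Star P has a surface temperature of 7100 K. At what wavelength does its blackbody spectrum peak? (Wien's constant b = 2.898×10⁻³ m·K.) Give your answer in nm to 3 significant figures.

408 nm

λ_max = b/T = 2.898×10⁻³ / 7100 = 4.08×10^-7 m = 408.2 nm.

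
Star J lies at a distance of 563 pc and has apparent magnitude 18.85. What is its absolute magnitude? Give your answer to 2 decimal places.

M = m − 5 log₁₀(d/10 pc) = 18.85 − 5 log₁₀(563/10)
  = 18.85 − 5 × 1.751 = 18.85 − 8.75 = 10.10.

10.10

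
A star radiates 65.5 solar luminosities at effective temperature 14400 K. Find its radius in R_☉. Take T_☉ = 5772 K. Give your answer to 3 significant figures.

1.30 R_☉

R/R_☉ = √(L/L_☉) / (T/T_☉)² = √(65.5) / (2.495)²
       = 8.093 / 6.224 = 1.300.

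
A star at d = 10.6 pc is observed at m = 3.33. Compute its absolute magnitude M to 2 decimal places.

3.20

M = m − 5 log₁₀(d/10 pc) = 3.33 − 5 log₁₀(10.6/10)
  = 3.33 − 5 × 0.025 = 3.33 − 0.13 = 3.20.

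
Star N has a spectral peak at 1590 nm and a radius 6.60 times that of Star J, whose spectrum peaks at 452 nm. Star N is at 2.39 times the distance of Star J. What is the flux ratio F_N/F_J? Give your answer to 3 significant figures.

0.0498

Wien's law: T_N/T_J = λ_J/λ_N = 452/1590 = 0.2843.
L_N/L_J = (R_N/R_J)²(T_N/T_J)⁴ = (6.60)²(0.2843)⁴ = 0.2845.
F_N/F_J = (L_N/L_J)/(d_N/d_J)² = 0.2845/(2.39)² = 0.04980.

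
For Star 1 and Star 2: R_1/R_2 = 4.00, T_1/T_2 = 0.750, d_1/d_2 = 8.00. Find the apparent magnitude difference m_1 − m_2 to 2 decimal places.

L_1/L_2 = (4.00)²(0.750)⁴ = 5.062.
F_1/F_2 = (L_1/L_2)/(d_1/d_2)² = 5.062/64.00 = 0.07910.
m_1 − m_2 = −2.5 log₁₀(0.07910) = 2.75.

2.75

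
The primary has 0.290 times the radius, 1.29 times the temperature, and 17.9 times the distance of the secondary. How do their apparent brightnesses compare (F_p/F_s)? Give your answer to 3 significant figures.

7.27×10^-4

L_p/L_s = (R_p/R_s)²(T_p/T_s)⁴ = (0.290)² × (1.29)⁴ = 0.2329.
F_p/F_s = (L_p/L_s)/(d_p/d_s)² = 0.2329 / (17.9)² = 7.269×10^-4.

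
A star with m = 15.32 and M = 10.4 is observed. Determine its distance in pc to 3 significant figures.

m − M = 5 log₁₀(d/10 pc)
15.32 − (10.4) = 4.92 = 5 log₁₀(d/10)
d = 10 × 10^(4.92/5) = 10 × 10^0.984 = 96.38 pc.

96.4 pc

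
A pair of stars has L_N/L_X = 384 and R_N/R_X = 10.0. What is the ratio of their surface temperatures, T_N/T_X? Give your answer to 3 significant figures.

1.40

L ∝ R²T⁴ gives T ∝ (L/R²)^(1/4), so
T_N/T_X = (384 / 10.0²)^(1/4) = (3.840)^(1/4) = 1.400.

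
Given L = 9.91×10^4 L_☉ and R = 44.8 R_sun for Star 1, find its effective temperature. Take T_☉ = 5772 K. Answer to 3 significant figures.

1.53×10^4 K

T/T_☉ = (L/L_☉)^(1/4) / (R/R_☉)^(1/2)
T = 5772 × (9.91×10^4)^(1/4) / √(44.8) = 5772 × 17.74 / 6.693 = 1.530×10^4 K.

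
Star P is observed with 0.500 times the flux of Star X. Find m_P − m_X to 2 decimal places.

m_P − m_X = −2.5 log₁₀(F_P/F_X) = −2.5 log₁₀(0.500) = −2.5 × (-0.301) = 0.753.

0.75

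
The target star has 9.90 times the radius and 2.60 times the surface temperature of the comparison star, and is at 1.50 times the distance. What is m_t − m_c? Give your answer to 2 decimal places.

-8.25

L_t/L_c = (9.90)²(2.60)⁴ = 4479.
F_t/F_c = (L_t/L_c)/(d_t/d_c)² = 4479/2.250 = 1991.
m_t − m_c = −2.5 log₁₀(1991) = -8.25.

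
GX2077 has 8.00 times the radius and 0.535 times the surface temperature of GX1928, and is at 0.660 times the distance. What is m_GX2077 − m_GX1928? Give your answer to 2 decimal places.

-2.70

L_GX2077/L_GX1928 = (8.00)²(0.535)⁴ = 5.243.
F_GX2077/F_GX1928 = (L_GX2077/L_GX1928)/(d_GX2077/d_GX1928)² = 5.243/0.4356 = 12.04.
m_GX2077 − m_GX1928 = −2.5 log₁₀(12.04) = -2.70.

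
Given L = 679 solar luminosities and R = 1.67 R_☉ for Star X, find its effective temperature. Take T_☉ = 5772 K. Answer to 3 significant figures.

T/T_☉ = (L/L_☉)^(1/4) / (R/R_☉)^(1/2)
T = 5772 × (679)^(1/4) / √(1.67) = 5772 × 5.105 / 1.292 = 2.280×10^4 K.

2.28×10^4 K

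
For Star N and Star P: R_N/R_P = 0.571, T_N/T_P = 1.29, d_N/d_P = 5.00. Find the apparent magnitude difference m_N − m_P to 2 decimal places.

3.61

L_N/L_P = (0.571)²(1.29)⁴ = 0.9029.
F_N/F_P = (L_N/L_P)/(d_N/d_P)² = 0.9029/25.00 = 0.03612.
m_N − m_P = −2.5 log₁₀(0.03612) = 3.61.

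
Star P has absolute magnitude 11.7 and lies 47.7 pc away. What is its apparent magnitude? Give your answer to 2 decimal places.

15.09

m = M + 5 log₁₀(d/10 pc) = 11.7 + 5 log₁₀(47.7/10)
  = 11.7 + 5 × 0.679 = 11.7 + 3.39 = 15.09.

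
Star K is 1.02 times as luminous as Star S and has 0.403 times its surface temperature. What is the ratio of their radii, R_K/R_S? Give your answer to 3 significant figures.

6.22

L ∝ R²T⁴ gives R ∝ √L / T², so
R_K/R_S = √(1.02) / (0.403)² = 1.010 / 0.1624 = 6.219.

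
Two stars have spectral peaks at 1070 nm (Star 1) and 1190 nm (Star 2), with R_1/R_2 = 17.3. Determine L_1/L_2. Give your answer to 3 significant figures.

458

Wien's law gives T ∝ 1/λ_max, so T_1/T_2 = λ_2/λ_1 = 1190/1070 = 1.112.
Then L ∝ R²T⁴ gives L_1/L_2 = (17.3)² × (1.112)⁴ = 299.3 × 1.530 = 457.9.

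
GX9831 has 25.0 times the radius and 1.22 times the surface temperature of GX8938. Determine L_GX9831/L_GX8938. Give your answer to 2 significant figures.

1.4×10^3

From the Stefan–Boltzmann law, L ∝ R²T⁴, so
L_GX9831/L_GX8938 = (R_GX9831/R_GX8938)² (T_GX9831/T_GX8938)⁴ = (25.0)² × (1.22)⁴ = 625.0 × 2.215 = 1385.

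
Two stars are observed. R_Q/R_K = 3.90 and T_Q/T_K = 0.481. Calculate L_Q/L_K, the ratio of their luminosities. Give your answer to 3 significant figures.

0.814

From the Stefan–Boltzmann law, L ∝ R²T⁴, so
L_Q/L_K = (R_Q/R_K)² (T_Q/T_K)⁴ = (3.90)² × (0.481)⁴ = 15.21 × 0.05353 = 0.8142.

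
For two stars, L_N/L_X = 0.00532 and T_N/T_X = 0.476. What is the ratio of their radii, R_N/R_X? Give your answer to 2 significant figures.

L ∝ R²T⁴ gives R ∝ √L / T², so
R_N/R_X = √(0.00532) / (0.476)² = 0.07294 / 0.2266 = 0.3219.

0.32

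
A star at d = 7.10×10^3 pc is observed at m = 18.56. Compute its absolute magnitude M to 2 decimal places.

M = m − 5 log₁₀(d/10 pc) = 18.56 − 5 log₁₀(7.10×10^3/10)
  = 18.56 − 5 × 2.851 = 18.56 − 14.26 = 4.30.

4.30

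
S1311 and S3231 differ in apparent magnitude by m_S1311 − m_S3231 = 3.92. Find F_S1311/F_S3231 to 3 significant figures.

0.0270

F_S1311/F_S3231 = 10^(−(m_S1311 − m_S3231)/2.5) = 10^(-3.92/2.5) = 10^-1.568 = 0.02704.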